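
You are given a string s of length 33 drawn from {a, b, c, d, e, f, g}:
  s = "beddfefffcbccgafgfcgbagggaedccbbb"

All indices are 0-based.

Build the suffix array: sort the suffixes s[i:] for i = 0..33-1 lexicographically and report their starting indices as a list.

[25, 14, 21, 32, 20, 31, 30, 10, 0, 29, 9, 28, 11, 12, 18, 27, 2, 3, 26, 1, 5, 8, 17, 4, 7, 6, 15, 24, 13, 19, 16, 23, 22]

sorted suffixes:
  #0 SA[0]=25  'aedccbbb'
  #1 SA[1]=14  'afgfcgbagggaedccbbb'
  #2 SA[2]=21  'agggaedccbbb'
  #3 SA[3]=32  'b'
  #4 SA[4]=20  'bagggaedccbbb'
  #5 SA[5]=31  'bb'
  #6 SA[6]=30  'bbb'
  #7 SA[7]=10  'bccgafgfcgbagggaedccbbb'
  #8 SA[8]=0  'beddfefffcbccgafgfcgbagggaedccbbb'
  #9 SA[9]=29  'cbbb'
  #10 SA[10]=9  'cbccgafgfcgbagggaedccbbb'
  #11 SA[11]=28  'ccbbb'
  #12 SA[12]=11  'ccgafgfcgbagggaedccbbb'
  #13 SA[13]=12  'cgafgfcgbagggaedccbbb'
  #14 SA[14]=18  'cgbagggaedccbbb'
  #15 SA[15]=27  'dccbbb'
  #16 SA[16]=2  'ddfefffcbccgafgfcgbagggaedccbbb'
  #17 SA[17]=3  'dfefffcbccgafgfcgbagggaedccbbb'
  #18 SA[18]=26  'edccbbb'
  #19 SA[19]=1  'eddfefffcbccgafgfcgbagggaedccbbb'
  #20 SA[20]=5  'efffcbccgafgfcgbagggaedccbbb'
  #21 SA[21]=8  'fcbccgafgfcgbagggaedccbbb'
  #22 SA[22]=17  'fcgbagggaedccbbb'
  #23 SA[23]=4  'fefffcbccgafgfcgbagggaedccbbb'
  #24 SA[24]=7  'ffcbccgafgfcgbagggaedccbbb'
  #25 SA[25]=6  'fffcbccgafgfcgbagggaedccbbb'
  #26 SA[26]=15  'fgfcgbagggaedccbbb'
  #27 SA[27]=24  'gaedccbbb'
  #28 SA[28]=13  'gafgfcgbagggaedccbbb'
  #29 SA[29]=19  'gbagggaedccbbb'
  #30 SA[30]=16  'gfcgbagggaedccbbb'
  #31 SA[31]=23  'ggaedccbbb'
  #32 SA[32]=22  'gggaedccbbb'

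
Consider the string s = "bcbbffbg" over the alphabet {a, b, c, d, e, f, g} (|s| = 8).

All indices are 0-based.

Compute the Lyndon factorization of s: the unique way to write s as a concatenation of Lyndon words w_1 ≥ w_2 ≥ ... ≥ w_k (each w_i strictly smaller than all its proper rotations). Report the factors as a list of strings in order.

["bc", "bbffbg"]

emit factor 1: 'bc' (i=0, period=2)
emit factor 2: 'bbffbg' (i=2, period=6)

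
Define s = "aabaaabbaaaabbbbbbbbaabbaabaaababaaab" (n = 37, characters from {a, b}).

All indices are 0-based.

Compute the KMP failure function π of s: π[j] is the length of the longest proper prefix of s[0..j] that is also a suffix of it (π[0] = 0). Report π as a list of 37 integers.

π[0] = 0
j=1 s[j]='a': π[1]=1 (border 'a')
j=2 s[j]='b': k: 1→0; π[2]=0 (border '')
j=3 s[j]='a': π[3]=1 (border 'a')
j=4 s[j]='a': π[4]=2 (border 'aa')
j=5 s[j]='a': k: 2→1; π[5]=2 (border 'aa')
j=6 s[j]='b': π[6]=3 (border 'aab')
j=7 s[j]='b': k: 3→0; π[7]=0 (border '')
j=8 s[j]='a': π[8]=1 (border 'a')
j=9 s[j]='a': π[9]=2 (border 'aa')
j=10 s[j]='a': k: 2→1; π[10]=2 (border 'aa')
j=11 s[j]='a': k: 2→1; π[11]=2 (border 'aa')
j=12 s[j]='b': π[12]=3 (border 'aab')
j=13 s[j]='b': k: 3→0; π[13]=0 (border '')
j=14 s[j]='b': π[14]=0 (border '')
j=15 s[j]='b': π[15]=0 (border '')
j=16 s[j]='b': π[16]=0 (border '')
j=17 s[j]='b': π[17]=0 (border '')
j=18 s[j]='b': π[18]=0 (border '')
j=19 s[j]='b': π[19]=0 (border '')
j=20 s[j]='a': π[20]=1 (border 'a')
j=21 s[j]='a': π[21]=2 (border 'aa')
j=22 s[j]='b': π[22]=3 (border 'aab')
j=23 s[j]='b': k: 3→0; π[23]=0 (border '')
j=24 s[j]='a': π[24]=1 (border 'a')
j=25 s[j]='a': π[25]=2 (border 'aa')
j=26 s[j]='b': π[26]=3 (border 'aab')
j=27 s[j]='a': π[27]=4 (border 'aaba')
j=28 s[j]='a': π[28]=5 (border 'aabaa')
j=29 s[j]='a': π[29]=6 (border 'aabaaa')
j=30 s[j]='b': π[30]=7 (border 'aabaaab')
j=31 s[j]='a': k: 7→3; π[31]=4 (border 'aaba')
j=32 s[j]='b': k: 4→1→0; π[32]=0 (border '')
j=33 s[j]='a': π[33]=1 (border 'a')
j=34 s[j]='a': π[34]=2 (border 'aa')
j=35 s[j]='a': k: 2→1; π[35]=2 (border 'aa')
j=36 s[j]='b': π[36]=3 (border 'aab')

[0, 1, 0, 1, 2, 2, 3, 0, 1, 2, 2, 2, 3, 0, 0, 0, 0, 0, 0, 0, 1, 2, 3, 0, 1, 2, 3, 4, 5, 6, 7, 4, 0, 1, 2, 2, 3]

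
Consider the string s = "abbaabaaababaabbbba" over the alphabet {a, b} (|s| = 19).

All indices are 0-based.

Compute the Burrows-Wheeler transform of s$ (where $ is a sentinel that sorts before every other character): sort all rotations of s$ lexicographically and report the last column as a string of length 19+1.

rank  rotation              last
    0  $abbaabaaababaabbbba  a
    1  a$abbaabaaababaabbbb  b
    2  aaababaabbbba$abbaab  b
    3  aabaaababaabbbba$abb  b
    4  aababaabbbba$abbaaba  a
    5  aabbbba$abbaabaaabab  b
    6  abaaababaabbbba$abba  a
    7  abaabbbba$abbaabaaab  b
    8  ababaabbbba$abbaabaa  a
    9  abbaabaaababaabbbba$  $
   10  abbbba$abbaabaaababa  a
   11  ba$abbaabaaababaabbb  b
   12  baaababaabbbba$abbaa  a
   13  baabaaababaabbbba$ab  b
   14  baabbbba$abbaabaaaba  a
   15  babaabbbba$abbaabaaa  a
   16  bba$abbaabaaababaabb  b
   17  bbaabaaababaabbbba$a  a
   18  bbba$abbaabaaababaab  b
   19  bbbba$abbaabaaababaa  a

abbbababa$ababaababa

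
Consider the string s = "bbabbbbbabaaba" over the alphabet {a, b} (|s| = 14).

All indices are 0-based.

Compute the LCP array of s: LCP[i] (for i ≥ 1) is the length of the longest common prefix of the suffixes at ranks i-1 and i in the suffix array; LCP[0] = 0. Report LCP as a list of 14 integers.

[0, 1, 1, 3, 2, 0, 2, 2, 3, 1, 4, 2, 3, 4]

sorted suffixes:
  #0 SA[0]=13  'a'
  #1 SA[1]=10  'aaba'
  #2 SA[2]=11  'aba'
  #3 SA[3]=8  'abaaba'
  #4 SA[4]=2  'abbbbbabaaba'
  #5 SA[5]=12  'ba'
  #6 SA[6]=9  'baaba'
  #7 SA[7]=7  'babaaba'
  #8 SA[8]=1  'babbbbbabaaba'
  #9 SA[9]=6  'bbabaaba'
  #10 SA[10]=0  'bbabbbbbabaaba'
  #11 SA[11]=5  'bbbabaaba'
  #12 SA[12]=4  'bbbbabaaba'
  #13 SA[13]=3  'bbbbbabaaba'

SA = [13, 10, 11, 8, 2, 12, 9, 7, 1, 6, 0, 5, 4, 3]
i: (SA[i-1],SA[i]) lcp shared
  1: (13,10) 1 'a'
  2: (10,11) 1 'a'
  3: (11,8) 3 'aba'
  4: (8,2) 2 'ab'
  5: (2,12) 0 ''
  6: (12,9) 2 'ba'
  7: (9,7) 2 'ba'
  8: (7,1) 3 'bab'
  9: (1,6) 1 'b'
  10: (6,0) 4 'bbab'
  11: (0,5) 2 'bb'
  12: (5,4) 3 'bbb'
  13: (4,3) 4 'bbbb'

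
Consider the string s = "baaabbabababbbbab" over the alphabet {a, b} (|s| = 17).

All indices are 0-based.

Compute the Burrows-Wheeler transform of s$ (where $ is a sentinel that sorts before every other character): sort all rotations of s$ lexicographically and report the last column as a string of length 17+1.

bbabbbaba$bbaababa

rank  rotation            last
    0  $baaabbabababbbbab  b
    1  aaabbabababbbbab$b  b
    2  aabbabababbbbab$ba  a
    3  ab$baaabbabababbbb  b
    4  abababbbbab$baaabb  b
    5  ababbbbab$baaabbab  b
    6  abbabababbbbab$baa  a
    7  abbbbab$baaabbabab  b
    8  b$baaabbabababbbba  a
    9  baaabbabababbbbab$  $
   10  bab$baaabbabababbb  b
   11  babababbbbab$baaab  b
   12  bababbbbab$baaabba  a
   13  babbbbab$baaabbaba  a
   14  bbab$baaabbabababb  b
   15  bbabababbbbab$baaa  a
   16  bbbab$baaabbababab  b
   17  bbbbab$baaabbababa  a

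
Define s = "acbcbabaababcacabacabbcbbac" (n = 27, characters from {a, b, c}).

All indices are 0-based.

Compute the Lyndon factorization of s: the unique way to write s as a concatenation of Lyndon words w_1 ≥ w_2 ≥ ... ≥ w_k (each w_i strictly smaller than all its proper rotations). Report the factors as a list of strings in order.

emit factor 1: 'acbcb' (i=0, period=5)
emit factor 2: 'ab' (i=5, period=2)
emit factor 3: 'aababcacabacabbcbbac' (i=7, period=20)

["acbcb", "ab", "aababcacabacabbcbbac"]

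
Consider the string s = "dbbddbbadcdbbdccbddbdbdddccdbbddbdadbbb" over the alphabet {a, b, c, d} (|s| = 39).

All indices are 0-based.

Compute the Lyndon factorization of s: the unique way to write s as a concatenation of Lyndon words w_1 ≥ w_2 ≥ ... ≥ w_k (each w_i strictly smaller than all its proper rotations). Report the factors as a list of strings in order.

["d", "bbdd", "b", "b", "adcdbbdccbddbdbdddccdbbddbd", "adbbb"]

emit factor 1: 'd' (i=0, period=1)
emit factor 2: 'bbdd' (i=1, period=4)
emit factor 3: 'b' (i=5, period=1)
emit factor 4: 'b' (i=6, period=1)
emit factor 5: 'adcdbbdccbddbdbdddccdbbddbd' (i=7, period=27)
emit factor 6: 'adbbb' (i=34, period=5)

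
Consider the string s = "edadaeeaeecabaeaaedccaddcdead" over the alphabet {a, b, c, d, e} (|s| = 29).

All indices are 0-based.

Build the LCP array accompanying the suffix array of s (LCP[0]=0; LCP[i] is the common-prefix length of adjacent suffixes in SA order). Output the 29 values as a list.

[0, 1, 1, 2, 2, 1, 2, 2, 3, 0, 0, 2, 1, 1, 0, 1, 2, 1, 2, 1, 1, 0, 2, 2, 1, 1, 2, 1, 2]

rank→(start, suffix):
  0 → (15, 'aaedccaddcdead')
  1 → (11, 'abaeaaedccaddcdead')
  2 → (27, 'ad')
  3 → (2, 'adaeeaeecabaeaaedccaddcdead')
  4 → (21, 'addcdead')
  5 → (13, 'aeaaedccaddcdead')
  6 → (16, 'aedccaddcdead')
  7 → (4, 'aeeaeecabaeaaedccaddcdead')
  8 → (7, 'aeecabaeaaedccaddcdead')
  9 → (12, 'baeaaedccaddcdead')
  10 → (10, 'cabaeaaedccaddcdead')
  11 → (20, 'caddcdead')
  12 → (19, 'ccaddcdead')
  13 → (24, 'cdead')
  14 → (28, 'd')
  15 → (1, 'dadaeeaeecabaeaaedccaddcdead')
  16 → (3, 'daeeaeecabaeaaedccaddcdead')
  17 → (18, 'dccaddcdead')
  18 → (23, 'dcdead')
  19 → (22, 'ddcdead')
  20 → (25, 'dead')
  21 → (14, 'eaaedccaddcdead')
  22 → (26, 'ead')
  23 → (6, 'eaeecabaeaaedccaddcdead')
  24 → (9, 'ecabaeaaedccaddcdead')
  25 → (0, 'edadaeeaeecabaeaaedccaddcdead')
  26 → (17, 'edccaddcdead')
  27 → (5, 'eeaeecabaeaaedccaddcdead')
  28 → (8, 'eecabaeaaedccaddcdead')

SA = [15, 11, 27, 2, 21, 13, 16, 4, 7, 12, 10, 20, 19, 24, 28, 1, 3, 18, 23, 22, 25, 14, 26, 6, 9, 0, 17, 5, 8]
i: (SA[i-1],SA[i]) lcp shared
  1: (15,11) 1 'a'
  2: (11,27) 1 'a'
  3: (27,2) 2 'ad'
  4: (2,21) 2 'ad'
  5: (21,13) 1 'a'
  6: (13,16) 2 'ae'
  7: (16,4) 2 'ae'
  8: (4,7) 3 'aee'
  9: (7,12) 0 ''
  10: (12,10) 0 ''
  11: (10,20) 2 'ca'
  12: (20,19) 1 'c'
  13: (19,24) 1 'c'
  14: (24,28) 0 ''
  15: (28,1) 1 'd'
  16: (1,3) 2 'da'
  17: (3,18) 1 'd'
  18: (18,23) 2 'dc'
  19: (23,22) 1 'd'
  20: (22,25) 1 'd'
  21: (25,14) 0 ''
  22: (14,26) 2 'ea'
  23: (26,6) 2 'ea'
  24: (6,9) 1 'e'
  25: (9,0) 1 'e'
  26: (0,17) 2 'ed'
  27: (17,5) 1 'e'
  28: (5,8) 2 'ee'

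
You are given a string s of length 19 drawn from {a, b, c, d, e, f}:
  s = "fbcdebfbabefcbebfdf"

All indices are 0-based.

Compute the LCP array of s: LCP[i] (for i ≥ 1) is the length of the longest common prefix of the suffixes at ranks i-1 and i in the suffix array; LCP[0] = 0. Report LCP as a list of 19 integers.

rank | idx | suffix
   0 |   8 | abefcbebfdf
   1 |   7 | babefcbebfdf
   2 |   1 | bcdebfbabefcbebfdf
   3 |  13 | bebfdf
   4 |   9 | befcbebfdf
   5 |   5 | bfbabefcbebfdf
   6 |  15 | bfdf
   7 |  12 | cbebfdf
   8 |   2 | cdebfbabefcbebfdf
   9 |   3 | debfbabefcbebfdf
  10 |  17 | df
  11 |   4 | ebfbabefcbebfdf
  12 |  14 | ebfdf
  13 |  10 | efcbebfdf
  14 |  18 | f
  15 |   6 | fbabefcbebfdf
  16 |   0 | fbcdebfbabefcbebfdf
  17 |  11 | fcbebfdf
  18 |  16 | fdf

SA = [8, 7, 1, 13, 9, 5, 15, 12, 2, 3, 17, 4, 14, 10, 18, 6, 0, 11, 16]
rank  pair      lcp
   1  s[8:],s[7:]  0  ''
   2  s[7:],s[1:]  1  'b'
   3  s[1:],s[13:]  1  'b'
   4  s[13:],s[9:]  2  'be'
   5  s[9:],s[5:]  1  'b'
   6  s[5:],s[15:]  2  'bf'
   7  s[15:],s[12:]  0  ''
   8  s[12:],s[2:]  1  'c'
   9  s[2:],s[3:]  0  ''
  10  s[3:],s[17:]  1  'd'
  11  s[17:],s[4:]  0  ''
  12  s[4:],s[14:]  3  'ebf'
  13  s[14:],s[10:]  1  'e'
  14  s[10:],s[18:]  0  ''
  15  s[18:],s[6:]  1  'f'
  16  s[6:],s[0:]  2  'fb'
  17  s[0:],s[11:]  1  'f'
  18  s[11:],s[16:]  1  'f'

[0, 0, 1, 1, 2, 1, 2, 0, 1, 0, 1, 0, 3, 1, 0, 1, 2, 1, 1]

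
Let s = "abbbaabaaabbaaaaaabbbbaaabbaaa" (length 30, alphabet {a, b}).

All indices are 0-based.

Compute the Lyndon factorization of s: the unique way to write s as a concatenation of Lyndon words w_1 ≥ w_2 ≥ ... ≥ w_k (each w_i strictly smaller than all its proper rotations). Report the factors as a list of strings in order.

emit factor 1: 'abbb' (i=0, period=4)
emit factor 2: 'aab' (i=4, period=3)
emit factor 3: 'aaabb' (i=7, period=5)
emit factor 4: 'aaaaaabbbbaaabb' (i=12, period=15)
emit factor 5: 'a' (i=27, period=1)
emit factor 6: 'a' (i=28, period=1)
emit factor 7: 'a' (i=29, period=1)

["abbb", "aab", "aaabb", "aaaaaabbbbaaabb", "a", "a", "a"]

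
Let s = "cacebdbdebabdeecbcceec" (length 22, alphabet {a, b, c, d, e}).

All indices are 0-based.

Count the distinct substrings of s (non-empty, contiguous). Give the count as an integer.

227

rank→(start, suffix):
  0 → (10, 'abdeecbcceec')
  1 → (1, 'acebdbdebabdeecbcceec')
  2 → (9, 'babdeecbcceec')
  3 → (16, 'bcceec')
  4 → (4, 'bdbdebabdeecbcceec')
  5 → (6, 'bdebabdeecbcceec')
  6 → (11, 'bdeecbcceec')
  7 → (21, 'c')
  8 → (0, 'cacebdbdebabdeecbcceec')
  9 → (15, 'cbcceec')
  10 → (17, 'cceec')
  11 → (2, 'cebdbdebabdeecbcceec')
  12 → (18, 'ceec')
  13 → (5, 'dbdebabdeecbcceec')
  14 → (7, 'debabdeecbcceec')
  15 → (12, 'deecbcceec')
  16 → (8, 'ebabdeecbcceec')
  17 → (3, 'ebdbdebabdeecbcceec')
  18 → (20, 'ec')
  19 → (14, 'ecbcceec')
  20 → (19, 'eec')
  21 → (13, 'eecbcceec')

SA = [10, 1, 9, 16, 4, 6, 11, 21, 0, 15, 17, 2, 18, 5, 7, 12, 8, 3, 20, 14, 19, 13]
[i] adj suffixes → lcp
  [1] 10/1 → 1 ('a')
  [2] 1/9 → 0 ('')
  [3] 9/16 → 1 ('b')
  [4] 16/4 → 1 ('b')
  [5] 4/6 → 2 ('bd')
  [6] 6/11 → 3 ('bde')
  [7] 11/21 → 0 ('')
  [8] 21/0 → 1 ('c')
  [9] 0/15 → 1 ('c')
  [10] 15/17 → 1 ('c')
  [11] 17/2 → 1 ('c')
  [12] 2/18 → 2 ('ce')
  [13] 18/5 → 0 ('')
  [14] 5/7 → 1 ('d')
  [15] 7/12 → 2 ('de')
  [16] 12/8 → 0 ('')
  [17] 8/3 → 2 ('eb')
  [18] 3/20 → 1 ('e')
  [19] 20/14 → 2 ('ec')
  [20] 14/19 → 1 ('e')
  [21] 19/13 → 3 ('eec')

n(n+1)/2 = 22·23/2 = 253
Σ LCP = 0 + 1 + 0 + 1 + 1 + 2 + 3 + 0 + 1 + 1 + 1 + 1 + 2 + 0 + 1 + 2 + 0 + 2 + 1 + 2 + 1 + 3 = 26
distinct = 253 − 26 = 227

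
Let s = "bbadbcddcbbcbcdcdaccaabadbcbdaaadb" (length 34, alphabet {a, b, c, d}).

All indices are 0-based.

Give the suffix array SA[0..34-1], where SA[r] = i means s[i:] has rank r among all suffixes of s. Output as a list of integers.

rank→(start, suffix):
  0 → (29, 'aaadb')
  1 → (20, 'aabadbcbdaaadb')
  2 → (30, 'aadb')
  3 → (21, 'abadbcbdaaadb')
  4 → (17, 'accaabadbcbdaaadb')
  5 → (31, 'adb')
  6 → (23, 'adbcbdaaadb')
  7 → (2, 'adbcddcbbcbcdcdaccaabadbcbdaaadb')
  8 → (33, 'b')
  9 → (22, 'badbcbdaaadb')
  10 → (1, 'badbcddcbbcbcdcdaccaabadbcbdaaadb')
  11 → (0, 'bbadbcddcbbcbcdcdaccaabadbcbdaaadb')
  12 → (9, 'bbcbcdcdaccaabadbcbdaaadb')
  13 → (10, 'bcbcdcdaccaabadbcbdaaadb')
  14 → (25, 'bcbdaaadb')
  15 → (12, 'bcdcdaccaabadbcbdaaadb')
  16 → (4, 'bcddcbbcbcdcdaccaabadbcbdaaadb')
  17 → (27, 'bdaaadb')
  18 → (19, 'caabadbcbdaaadb')
  19 → (8, 'cbbcbcdcdaccaabadbcbdaaadb')
  20 → (11, 'cbcdcdaccaabadbcbdaaadb')
  21 → (26, 'cbdaaadb')
  22 → (18, 'ccaabadbcbdaaadb')
  23 → (15, 'cdaccaabadbcbdaaadb')
  24 → (13, 'cdcdaccaabadbcbdaaadb')
  25 → (5, 'cddcbbcbcdcdaccaabadbcbdaaadb')
  26 → (28, 'daaadb')
  27 → (16, 'daccaabadbcbdaaadb')
  28 → (32, 'db')
  29 → (24, 'dbcbdaaadb')
  30 → (3, 'dbcddcbbcbcdcdaccaabadbcbdaaadb')
  31 → (7, 'dcbbcbcdcdaccaabadbcbdaaadb')
  32 → (14, 'dcdaccaabadbcbdaaadb')
  33 → (6, 'ddcbbcbcdcdaccaabadbcbdaaadb')

[29, 20, 30, 21, 17, 31, 23, 2, 33, 22, 1, 0, 9, 10, 25, 12, 4, 27, 19, 8, 11, 26, 18, 15, 13, 5, 28, 16, 32, 24, 3, 7, 14, 6]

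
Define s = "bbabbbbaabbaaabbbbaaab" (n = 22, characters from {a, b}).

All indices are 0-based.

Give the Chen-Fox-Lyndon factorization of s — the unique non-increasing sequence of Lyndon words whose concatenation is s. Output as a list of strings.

["b", "b", "abbbb", "aabb", "aaabbbb", "aaab"]

emit factor 1: 'b' (i=0, period=1)
emit factor 2: 'b' (i=1, period=1)
emit factor 3: 'abbbb' (i=2, period=5)
emit factor 4: 'aabb' (i=7, period=4)
emit factor 5: 'aaabbbb' (i=11, period=7)
emit factor 6: 'aaab' (i=18, period=4)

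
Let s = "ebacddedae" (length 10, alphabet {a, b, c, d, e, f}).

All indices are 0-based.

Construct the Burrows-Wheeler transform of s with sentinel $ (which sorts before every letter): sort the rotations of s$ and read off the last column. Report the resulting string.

rank  rotation     last
    0  $ebacddedae  e
    1  acddedae$eb  b
    2  ae$ebacdded  d
    3  bacddedae$e  e
    4  cddedae$eba  a
    5  dae$ebacdde  e
    6  ddedae$ebac  c
    7  dedae$ebacd  d
    8  e$ebacddeda  a
    9  ebacddedae$  $
   10  edae$ebacdd  d

ebdeaecda$d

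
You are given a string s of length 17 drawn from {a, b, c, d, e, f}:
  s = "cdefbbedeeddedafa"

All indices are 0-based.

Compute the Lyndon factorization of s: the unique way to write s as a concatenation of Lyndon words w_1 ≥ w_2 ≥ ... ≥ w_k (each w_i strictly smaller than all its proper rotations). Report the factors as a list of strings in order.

emit factor 1: 'cdef' (i=0, period=4)
emit factor 2: 'bbedeedded' (i=4, period=10)
emit factor 3: 'af' (i=14, period=2)
emit factor 4: 'a' (i=16, period=1)

["cdef", "bbedeedded", "af", "a"]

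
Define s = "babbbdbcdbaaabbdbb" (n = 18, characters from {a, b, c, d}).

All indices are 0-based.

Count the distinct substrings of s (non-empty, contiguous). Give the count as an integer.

144

rank | idx | suffix
   0 |  10 | aaabbdbb
   1 |  11 | aabbdbb
   2 |   1 | abbbdbcdbaaabbdbb
   3 |  12 | abbdbb
   4 |  17 | b
   5 |   9 | baaabbdbb
   6 |   0 | babbbdbcdbaaabbdbb
   7 |  16 | bb
   8 |   2 | bbbdbcdbaaabbdbb
   9 |  13 | bbdbb
  10 |   3 | bbdbcdbaaabbdbb
  11 |   6 | bcdbaaabbdbb
  12 |  14 | bdbb
  13 |   4 | bdbcdbaaabbdbb
  14 |   7 | cdbaaabbdbb
  15 |   8 | dbaaabbdbb
  16 |  15 | dbb
  17 |   5 | dbcdbaaabbdbb

SA = [10, 11, 1, 12, 17, 9, 0, 16, 2, 13, 3, 6, 14, 4, 7, 8, 15, 5]
i: (SA[i-1],SA[i]) lcp shared
  1: (10,11) 2 'aa'
  2: (11,1) 1 'a'
  3: (1,12) 3 'abb'
  4: (12,17) 0 ''
  5: (17,9) 1 'b'
  6: (9,0) 2 'ba'
  7: (0,16) 1 'b'
  8: (16,2) 2 'bb'
  9: (2,13) 2 'bb'
  10: (13,3) 4 'bbdb'
  11: (3,6) 1 'b'
  12: (6,14) 1 'b'
  13: (14,4) 3 'bdb'
  14: (4,7) 0 ''
  15: (7,8) 0 ''
  16: (8,15) 2 'db'
  17: (15,5) 2 'db'

n(n+1)/2 = 18·19/2 = 171
Σ LCP = 0 + 2 + 1 + 3 + 0 + 1 + 2 + 1 + 2 + 2 + 4 + 1 + 1 + 3 + 0 + 0 + 2 + 2 = 27
distinct = 171 − 27 = 144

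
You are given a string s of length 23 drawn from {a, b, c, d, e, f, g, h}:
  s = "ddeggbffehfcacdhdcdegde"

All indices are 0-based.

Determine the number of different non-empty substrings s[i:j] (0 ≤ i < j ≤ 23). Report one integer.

256

sorted suffixes:
  #0 SA[0]=12  'acdhdcdegde'
  #1 SA[1]=5  'bffehfcacdhdcdegde'
  #2 SA[2]=11  'cacdhdcdegde'
  #3 SA[3]=17  'cdegde'
  #4 SA[4]=13  'cdhdcdegde'
  #5 SA[5]=16  'dcdegde'
  #6 SA[6]=0  'ddeggbffehfcacdhdcdegde'
  #7 SA[7]=21  'de'
  #8 SA[8]=18  'degde'
  #9 SA[9]=1  'deggbffehfcacdhdcdegde'
  #10 SA[10]=14  'dhdcdegde'
  #11 SA[11]=22  'e'
  #12 SA[12]=19  'egde'
  #13 SA[13]=2  'eggbffehfcacdhdcdegde'
  #14 SA[14]=8  'ehfcacdhdcdegde'
  #15 SA[15]=10  'fcacdhdcdegde'
  #16 SA[16]=7  'fehfcacdhdcdegde'
  #17 SA[17]=6  'ffehfcacdhdcdegde'
  #18 SA[18]=4  'gbffehfcacdhdcdegde'
  #19 SA[19]=20  'gde'
  #20 SA[20]=3  'ggbffehfcacdhdcdegde'
  #21 SA[21]=15  'hdcdegde'
  #22 SA[22]=9  'hfcacdhdcdegde'

SA = [12, 5, 11, 17, 13, 16, 0, 21, 18, 1, 14, 22, 19, 2, 8, 10, 7, 6, 4, 20, 3, 15, 9]
rank  pair      lcp
   1  s[12:],s[5:]  0  ''
   2  s[5:],s[11:]  0  ''
   3  s[11:],s[17:]  1  'c'
   4  s[17:],s[13:]  2  'cd'
   5  s[13:],s[16:]  0  ''
   6  s[16:],s[0:]  1  'd'
   7  s[0:],s[21:]  1  'd'
   8  s[21:],s[18:]  2  'de'
   9  s[18:],s[1:]  3  'deg'
  10  s[1:],s[14:]  1  'd'
  11  s[14:],s[22:]  0  ''
  12  s[22:],s[19:]  1  'e'
  13  s[19:],s[2:]  2  'eg'
  14  s[2:],s[8:]  1  'e'
  15  s[8:],s[10:]  0  ''
  16  s[10:],s[7:]  1  'f'
  17  s[7:],s[6:]  1  'f'
  18  s[6:],s[4:]  0  ''
  19  s[4:],s[20:]  1  'g'
  20  s[20:],s[3:]  1  'g'
  21  s[3:],s[15:]  0  ''
  22  s[15:],s[9:]  1  'h'

n(n+1)/2 = 23·24/2 = 276
Σ LCP = 0 + 0 + 0 + 1 + 2 + 0 + 1 + 1 + 2 + 3 + 1 + 0 + 1 + 2 + 1 + 0 + 1 + 1 + 0 + 1 + 1 + 0 + 1 = 20
distinct = 276 − 20 = 256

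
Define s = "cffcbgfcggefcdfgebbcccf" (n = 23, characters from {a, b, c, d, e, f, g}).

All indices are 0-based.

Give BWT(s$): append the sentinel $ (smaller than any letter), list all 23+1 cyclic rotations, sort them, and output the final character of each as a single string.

febcfbcfc$fcggcfegcdfgbc

rank  rotation                  last
    0  $cffcbgfcggefcdfgebbcccf  f
    1  bbcccf$cffcbgfcggefcdfge  e
    2  bcccf$cffcbgfcggefcdfgeb  b
    3  bgfcggefcdfgebbcccf$cffc  c
    4  cbgfcggefcdfgebbcccf$cff  f
    5  cccf$cffcbgfcggefcdfgebb  b
    6  ccf$cffcbgfcggefcdfgebbc  c
    7  cdfgebbcccf$cffcbgfcggef  f
    8  cf$cffcbgfcggefcdfgebbcc  c
    9  cffcbgfcggefcdfgebbcccf$  $
   10  cggefcdfgebbcccf$cffcbgf  f
   11  dfgebbcccf$cffcbgfcggefc  c
   12  ebbcccf$cffcbgfcggefcdfg  g
   13  efcdfgebbcccf$cffcbgfcgg  g
   14  f$cffcbgfcggefcdfgebbccc  c
   15  fcbgfcggefcdfgebbcccf$cf  f
   16  fcdfgebbcccf$cffcbgfcgge  e
   17  fcggefcdfgebbcccf$cffcbg  g
   18  ffcbgfcggefcdfgebbcccf$c  c
   19  fgebbcccf$cffcbgfcggefcd  d
   20  gebbcccf$cffcbgfcggefcdf  f
   21  gefcdfgebbcccf$cffcbgfcg  g
   22  gfcggefcdfgebbcccf$cffcb  b
   23  ggefcdfgebbcccf$cffcbgfc  c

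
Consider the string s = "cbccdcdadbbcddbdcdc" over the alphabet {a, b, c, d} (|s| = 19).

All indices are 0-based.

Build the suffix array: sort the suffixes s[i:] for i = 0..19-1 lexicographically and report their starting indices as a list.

rank | idx | suffix
   0 |   7 | adbbcddbdcdc
   1 |   9 | bbcddbdcdc
   2 |   1 | bccdcdadbbcddbdcdc
   3 |  10 | bcddbdcdc
   4 |  14 | bdcdc
   5 |  18 | c
   6 |   0 | cbccdcdadbbcddbdcdc
   7 |   2 | ccdcdadbbcddbdcdc
   8 |   5 | cdadbbcddbdcdc
   9 |  16 | cdc
  10 |   3 | cdcdadbbcddbdcdc
  11 |  11 | cddbdcdc
  12 |   6 | dadbbcddbdcdc
  13 |   8 | dbbcddbdcdc
  14 |  13 | dbdcdc
  15 |  17 | dc
  16 |   4 | dcdadbbcddbdcdc
  17 |  15 | dcdc
  18 |  12 | ddbdcdc

[7, 9, 1, 10, 14, 18, 0, 2, 5, 16, 3, 11, 6, 8, 13, 17, 4, 15, 12]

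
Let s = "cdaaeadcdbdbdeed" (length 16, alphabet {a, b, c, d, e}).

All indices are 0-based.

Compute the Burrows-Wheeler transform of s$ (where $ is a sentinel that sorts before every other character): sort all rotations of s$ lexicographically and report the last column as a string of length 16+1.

rank  rotation           last
    0  $cdaaeadcdbdbdeed  d
    1  aaeadcdbdbdeed$cd  d
    2  adcdbdbdeed$cdaae  e
    3  aeadcdbdbdeed$cda  a
    4  bdbdeed$cdaaeadcd  d
    5  bdeed$cdaaeadcdbd  d
    6  cdaaeadcdbdbdeed$  $
    7  cdbdbdeed$cdaaead  d
    8  d$cdaaeadcdbdbdee  e
    9  daaeadcdbdbdeed$c  c
   10  dbdbdeed$cdaaeadc  c
   11  dbdeed$cdaaeadcdb  b
   12  dcdbdbdeed$cdaaea  a
   13  deed$cdaaeadcdbdb  b
   14  eadcdbdbdeed$cdaa  a
   15  ed$cdaaeadcdbdbde  e
   16  eed$cdaaeadcdbdbd  d

ddeadd$deccbabaed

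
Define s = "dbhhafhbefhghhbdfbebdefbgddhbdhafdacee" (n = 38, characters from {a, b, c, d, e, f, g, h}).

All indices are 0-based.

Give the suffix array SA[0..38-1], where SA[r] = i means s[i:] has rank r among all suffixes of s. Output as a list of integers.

sorted suffixes:
  #0 SA[0]=34  'acee'
  #1 SA[1]=31  'afdacee'
  #2 SA[2]=4  'afhbefhghhbdfbebdefbgddhbdhafdacee'
  #3 SA[3]=19  'bdefbgddhbdhafdacee'
  #4 SA[4]=14  'bdfbebdefbgddhbdhafdacee'
  #5 SA[5]=28  'bdhafdacee'
  #6 SA[6]=17  'bebdefbgddhbdhafdacee'
  #7 SA[7]=7  'befhghhbdfbebdefbgddhbdhafdacee'
  #8 SA[8]=23  'bgddhbdhafdacee'
  #9 SA[9]=1  'bhhafhbefhghhbdfbebdefbgddhbdhafdacee'
  #10 SA[10]=35  'cee'
  #11 SA[11]=33  'dacee'
  #12 SA[12]=0  'dbhhafhbefhghhbdfbebdefbgddhbdhafdacee'
  #13 SA[13]=25  'ddhbdhafdacee'
  #14 SA[14]=20  'defbgddhbdhafdacee'
  #15 SA[15]=15  'dfbebdefbgddhbdhafdacee'
  #16 SA[16]=29  'dhafdacee'
  #17 SA[17]=26  'dhbdhafdacee'
  #18 SA[18]=37  'e'
  #19 SA[19]=18  'ebdefbgddhbdhafdacee'
  #20 SA[20]=36  'ee'
  #21 SA[21]=21  'efbgddhbdhafdacee'
  #22 SA[22]=8  'efhghhbdfbebdefbgddhbdhafdacee'
  #23 SA[23]=16  'fbebdefbgddhbdhafdacee'
  #24 SA[24]=22  'fbgddhbdhafdacee'
  #25 SA[25]=32  'fdacee'
  #26 SA[26]=5  'fhbefhghhbdfbebdefbgddhbdhafdacee'
  #27 SA[27]=9  'fhghhbdfbebdefbgddhbdhafdacee'
  #28 SA[28]=24  'gddhbdhafdacee'
  #29 SA[29]=11  'ghhbdfbebdefbgddhbdhafdacee'
  #30 SA[30]=30  'hafdacee'
  #31 SA[31]=3  'hafhbefhghhbdfbebdefbgddhbdhafdacee'
  #32 SA[32]=13  'hbdfbebdefbgddhbdhafdacee'
  #33 SA[33]=27  'hbdhafdacee'
  #34 SA[34]=6  'hbefhghhbdfbebdefbgddhbdhafdacee'
  #35 SA[35]=10  'hghhbdfbebdefbgddhbdhafdacee'
  #36 SA[36]=2  'hhafhbefhghhbdfbebdefbgddhbdhafdacee'
  #37 SA[37]=12  'hhbdfbebdefbgddhbdhafdacee'

[34, 31, 4, 19, 14, 28, 17, 7, 23, 1, 35, 33, 0, 25, 20, 15, 29, 26, 37, 18, 36, 21, 8, 16, 22, 32, 5, 9, 24, 11, 30, 3, 13, 27, 6, 10, 2, 12]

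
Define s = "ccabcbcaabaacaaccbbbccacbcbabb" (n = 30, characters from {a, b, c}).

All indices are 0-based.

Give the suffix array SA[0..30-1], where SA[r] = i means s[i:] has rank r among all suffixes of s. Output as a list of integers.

rank | idx | suffix
   0 |   7 | aabaacaaccbbbccacbcbabb
   1 |  10 | aacaaccbbbccacbcbabb
   2 |  13 | aaccbbbccacbcbabb
   3 |   8 | abaacaaccbbbccacbcbabb
   4 |  27 | abb
   5 |   2 | abcbcaabaacaaccbbbccacbcbabb
   6 |  11 | acaaccbbbccacbcbabb
   7 |  22 | acbcbabb
   8 |  14 | accbbbccacbcbabb
   9 |  29 | b
  10 |   9 | baacaaccbbbccacbcbabb
  11 |  26 | babb
  12 |  28 | bb
  13 |  17 | bbbccacbcbabb
  14 |  18 | bbccacbcbabb
  15 |   5 | bcaabaacaaccbbbccacbcbabb
  16 |  24 | bcbabb
  17 |   3 | bcbcaabaacaaccbbbccacbcbabb
  18 |  19 | bccacbcbabb
  19 |   6 | caabaacaaccbbbccacbcbabb
  20 |  12 | caaccbbbccacbcbabb
  21 |   1 | cabcbcaabaacaaccbbbccacbcbabb
  22 |  21 | cacbcbabb
  23 |  25 | cbabb
  24 |  16 | cbbbccacbcbabb
  25 |   4 | cbcaabaacaaccbbbccacbcbabb
  26 |  23 | cbcbabb
  27 |   0 | ccabcbcaabaacaaccbbbccacbcbabb
  28 |  20 | ccacbcbabb
  29 |  15 | ccbbbccacbcbabb

[7, 10, 13, 8, 27, 2, 11, 22, 14, 29, 9, 26, 28, 17, 18, 5, 24, 3, 19, 6, 12, 1, 21, 25, 16, 4, 23, 0, 20, 15]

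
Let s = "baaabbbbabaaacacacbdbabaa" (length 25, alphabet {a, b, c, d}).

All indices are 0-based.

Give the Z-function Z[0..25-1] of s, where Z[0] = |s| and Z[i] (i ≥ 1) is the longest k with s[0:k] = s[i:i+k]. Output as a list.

Z[0]=25
i=1: outside box; Z[1]=0
i=2: outside box; Z[2]=0
i=3: outside box; Z[3]=0
i=4: outside box; Z[4]=1 scan→box=[4,5)
i=5: outside box; Z[5]=1 scan→box=[5,6)
i=6: outside box; Z[6]=1 scan→box=[6,7)
i=7: outside box; Z[7]=2 scan→box=[7,9)
i=8: min(r-i=1, Z[1]=0)=0; Z[8]=0
i=9: outside box; Z[9]=4 scan→box=[9,13)
i=10: min(r-i=3, Z[1]=0)=0; Z[10]=0
i=11: min(r-i=2, Z[2]=0)=0; Z[11]=0
i=12: min(r-i=1, Z[3]=0)=0; Z[12]=0
i=13: outside box; Z[13]=0
i=14: outside box; Z[14]=0
i=15: outside box; Z[15]=0
i=16: outside box; Z[16]=0
i=17: outside box; Z[17]=0
i=18: outside box; Z[18]=1 scan→box=[18,19)
i=19: outside box; Z[19]=0
i=20: outside box; Z[20]=2 scan→box=[20,22)
i=21: min(r-i=1, Z[1]=0)=0; Z[21]=0
i=22: outside box; Z[22]=3 scan→box=[22,25)
i=23: min(r-i=2, Z[1]=0)=0; Z[23]=0
i=24: min(r-i=1, Z[2]=0)=0; Z[24]=0

[25, 0, 0, 0, 1, 1, 1, 2, 0, 4, 0, 0, 0, 0, 0, 0, 0, 0, 1, 0, 2, 0, 3, 0, 0]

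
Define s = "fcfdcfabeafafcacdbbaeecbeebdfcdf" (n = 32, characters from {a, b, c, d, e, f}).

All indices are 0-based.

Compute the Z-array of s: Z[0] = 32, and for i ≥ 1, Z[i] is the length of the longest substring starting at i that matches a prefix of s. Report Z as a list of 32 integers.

Z[0]=32
i=1: fresh scan; Z[1]=0
i=2: fresh scan; Z[2]=1 grow→box=[2,3)
i=3: fresh scan; Z[3]=0
i=4: fresh scan; Z[4]=0
i=5: fresh scan; Z[5]=1 grow→box=[5,6)
i=6: fresh scan; Z[6]=0
i=7: fresh scan; Z[7]=0
i=8: fresh scan; Z[8]=0
i=9: fresh scan; Z[9]=0
i=10: fresh scan; Z[10]=1 grow→box=[10,11)
i=11: fresh scan; Z[11]=0
i=12: fresh scan; Z[12]=2 grow→box=[12,14)
i=13: min(r-i=1, Z[1]=0)=0; Z[13]=0
i=14: fresh scan; Z[14]=0
i=15: fresh scan; Z[15]=0
i=16: fresh scan; Z[16]=0
i=17: fresh scan; Z[17]=0
i=18: fresh scan; Z[18]=0
i=19: fresh scan; Z[19]=0
i=20: fresh scan; Z[20]=0
i=21: fresh scan; Z[21]=0
i=22: fresh scan; Z[22]=0
i=23: fresh scan; Z[23]=0
i=24: fresh scan; Z[24]=0
i=25: fresh scan; Z[25]=0
i=26: fresh scan; Z[26]=0
i=27: fresh scan; Z[27]=0
i=28: fresh scan; Z[28]=2 grow→box=[28,30)
i=29: min(r-i=1, Z[1]=0)=0; Z[29]=0
i=30: fresh scan; Z[30]=0
i=31: fresh scan; Z[31]=1 grow→box=[31,32)

[32, 0, 1, 0, 0, 1, 0, 0, 0, 0, 1, 0, 2, 0, 0, 0, 0, 0, 0, 0, 0, 0, 0, 0, 0, 0, 0, 0, 2, 0, 0, 1]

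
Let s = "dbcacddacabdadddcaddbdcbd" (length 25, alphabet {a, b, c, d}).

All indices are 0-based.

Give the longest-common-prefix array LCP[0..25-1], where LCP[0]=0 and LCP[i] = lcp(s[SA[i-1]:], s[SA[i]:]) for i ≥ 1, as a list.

sorted suffixes:
  #0 SA[0]=9  'abdadddcaddbdcbd'
  #1 SA[1]=7  'acabdadddcaddbdcbd'
  #2 SA[2]=3  'acddacabdadddcaddbdcbd'
  #3 SA[3]=17  'addbdcbd'
  #4 SA[4]=12  'adddcaddbdcbd'
  #5 SA[5]=1  'bcacddacabdadddcaddbdcbd'
  #6 SA[6]=23  'bd'
  #7 SA[7]=10  'bdadddcaddbdcbd'
  #8 SA[8]=20  'bdcbd'
  #9 SA[9]=8  'cabdadddcaddbdcbd'
  #10 SA[10]=2  'cacddacabdadddcaddbdcbd'
  #11 SA[11]=16  'caddbdcbd'
  #12 SA[12]=22  'cbd'
  #13 SA[13]=4  'cddacabdadddcaddbdcbd'
  #14 SA[14]=24  'd'
  #15 SA[15]=6  'dacabdadddcaddbdcbd'
  #16 SA[16]=11  'dadddcaddbdcbd'
  #17 SA[17]=0  'dbcacddacabdadddcaddbdcbd'
  #18 SA[18]=19  'dbdcbd'
  #19 SA[19]=15  'dcaddbdcbd'
  #20 SA[20]=21  'dcbd'
  #21 SA[21]=5  'ddacabdadddcaddbdcbd'
  #22 SA[22]=18  'ddbdcbd'
  #23 SA[23]=14  'ddcaddbdcbd'
  #24 SA[24]=13  'dddcaddbdcbd'

SA = [9, 7, 3, 17, 12, 1, 23, 10, 20, 8, 2, 16, 22, 4, 24, 6, 11, 0, 19, 15, 21, 5, 18, 14, 13]
rank  pair      lcp
   1  s[9:],s[7:]  1  'a'
   2  s[7:],s[3:]  2  'ac'
   3  s[3:],s[17:]  1  'a'
   4  s[17:],s[12:]  3  'add'
   5  s[12:],s[1:]  0  ''
   6  s[1:],s[23:]  1  'b'
   7  s[23:],s[10:]  2  'bd'
   8  s[10:],s[20:]  2  'bd'
   9  s[20:],s[8:]  0  ''
  10  s[8:],s[2:]  2  'ca'
  11  s[2:],s[16:]  2  'ca'
  12  s[16:],s[22:]  1  'c'
  13  s[22:],s[4:]  1  'c'
  14  s[4:],s[24:]  0  ''
  15  s[24:],s[6:]  1  'd'
  16  s[6:],s[11:]  2  'da'
  17  s[11:],s[0:]  1  'd'
  18  s[0:],s[19:]  2  'db'
  19  s[19:],s[15:]  1  'd'
  20  s[15:],s[21:]  2  'dc'
  21  s[21:],s[5:]  1  'd'
  22  s[5:],s[18:]  2  'dd'
  23  s[18:],s[14:]  2  'dd'
  24  s[14:],s[13:]  2  'dd'

[0, 1, 2, 1, 3, 0, 1, 2, 2, 0, 2, 2, 1, 1, 0, 1, 2, 1, 2, 1, 2, 1, 2, 2, 2]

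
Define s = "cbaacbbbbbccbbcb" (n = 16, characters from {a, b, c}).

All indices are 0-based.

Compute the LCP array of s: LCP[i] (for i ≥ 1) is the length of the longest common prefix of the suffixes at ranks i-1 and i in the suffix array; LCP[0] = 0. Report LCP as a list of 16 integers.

sorted suffixes:
  #0 SA[0]=2  'aacbbbbbccbbcb'
  #1 SA[1]=3  'acbbbbbccbbcb'
  #2 SA[2]=15  'b'
  #3 SA[3]=1  'baacbbbbbccbbcb'
  #4 SA[4]=5  'bbbbbccbbcb'
  #5 SA[5]=6  'bbbbccbbcb'
  #6 SA[6]=7  'bbbccbbcb'
  #7 SA[7]=12  'bbcb'
  #8 SA[8]=8  'bbccbbcb'
  #9 SA[9]=13  'bcb'
  #10 SA[10]=9  'bccbbcb'
  #11 SA[11]=14  'cb'
  #12 SA[12]=0  'cbaacbbbbbccbbcb'
  #13 SA[13]=4  'cbbbbbccbbcb'
  #14 SA[14]=11  'cbbcb'
  #15 SA[15]=10  'ccbbcb'

SA = [2, 3, 15, 1, 5, 6, 7, 12, 8, 13, 9, 14, 0, 4, 11, 10]
[i] adj suffixes → lcp
  [1] 2/3 → 1 ('a')
  [2] 3/15 → 0 ('')
  [3] 15/1 → 1 ('b')
  [4] 1/5 → 1 ('b')
  [5] 5/6 → 4 ('bbbb')
  [6] 6/7 → 3 ('bbb')
  [7] 7/12 → 2 ('bb')
  [8] 12/8 → 3 ('bbc')
  [9] 8/13 → 1 ('b')
  [10] 13/9 → 2 ('bc')
  [11] 9/14 → 0 ('')
  [12] 14/0 → 2 ('cb')
  [13] 0/4 → 2 ('cb')
  [14] 4/11 → 3 ('cbb')
  [15] 11/10 → 1 ('c')

[0, 1, 0, 1, 1, 4, 3, 2, 3, 1, 2, 0, 2, 2, 3, 1]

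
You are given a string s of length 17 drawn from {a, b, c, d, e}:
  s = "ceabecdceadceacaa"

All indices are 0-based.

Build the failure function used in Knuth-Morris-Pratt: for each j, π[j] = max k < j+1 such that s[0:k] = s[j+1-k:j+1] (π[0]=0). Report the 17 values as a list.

[0, 0, 0, 0, 0, 1, 0, 1, 2, 3, 0, 1, 2, 3, 1, 0, 0]

π[0] = 0
j=1 s[j]='e': π[1]=0 (border '')
j=2 s[j]='a': π[2]=0 (border '')
j=3 s[j]='b': π[3]=0 (border '')
j=4 s[j]='e': π[4]=0 (border '')
j=5 s[j]='c': π[5]=1 (border 'c')
j=6 s[j]='d': k: 1→0; π[6]=0 (border '')
j=7 s[j]='c': π[7]=1 (border 'c')
j=8 s[j]='e': π[8]=2 (border 'ce')
j=9 s[j]='a': π[9]=3 (border 'cea')
j=10 s[j]='d': k: 3→0; π[10]=0 (border '')
j=11 s[j]='c': π[11]=1 (border 'c')
j=12 s[j]='e': π[12]=2 (border 'ce')
j=13 s[j]='a': π[13]=3 (border 'cea')
j=14 s[j]='c': k: 3→0; π[14]=1 (border 'c')
j=15 s[j]='a': k: 1→0; π[15]=0 (border '')
j=16 s[j]='a': π[16]=0 (border '')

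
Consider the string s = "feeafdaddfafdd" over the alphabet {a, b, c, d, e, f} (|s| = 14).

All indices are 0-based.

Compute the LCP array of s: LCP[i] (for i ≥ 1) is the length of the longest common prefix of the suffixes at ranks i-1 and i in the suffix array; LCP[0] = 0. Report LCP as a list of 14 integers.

[0, 1, 3, 0, 1, 1, 2, 1, 0, 1, 0, 1, 2, 1]

rank | idx | suffix
   0 |   6 | addfafdd
   1 |   3 | afdaddfafdd
   2 |  10 | afdd
   3 |  13 | d
   4 |   5 | daddfafdd
   5 |  12 | dd
   6 |   7 | ddfafdd
   7 |   8 | dfafdd
   8 |   2 | eafdaddfafdd
   9 |   1 | eeafdaddfafdd
  10 |   9 | fafdd
  11 |   4 | fdaddfafdd
  12 |  11 | fdd
  13 |   0 | feeafdaddfafdd

SA = [6, 3, 10, 13, 5, 12, 7, 8, 2, 1, 9, 4, 11, 0]
i: (SA[i-1],SA[i]) lcp shared
  1: (6,3) 1 'a'
  2: (3,10) 3 'afd'
  3: (10,13) 0 ''
  4: (13,5) 1 'd'
  5: (5,12) 1 'd'
  6: (12,7) 2 'dd'
  7: (7,8) 1 'd'
  8: (8,2) 0 ''
  9: (2,1) 1 'e'
  10: (1,9) 0 ''
  11: (9,4) 1 'f'
  12: (4,11) 2 'fd'
  13: (11,0) 1 'f'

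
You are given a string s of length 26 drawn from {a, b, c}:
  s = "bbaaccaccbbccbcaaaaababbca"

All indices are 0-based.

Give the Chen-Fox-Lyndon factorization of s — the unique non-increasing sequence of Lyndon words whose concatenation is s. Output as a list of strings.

emit factor 1: 'b' (i=0, period=1)
emit factor 2: 'b' (i=1, period=1)
emit factor 3: 'aaccaccbbccbc' (i=2, period=13)
emit factor 4: 'aaaaababbc' (i=15, period=10)
emit factor 5: 'a' (i=25, period=1)

["b", "b", "aaccaccbbccbc", "aaaaababbc", "a"]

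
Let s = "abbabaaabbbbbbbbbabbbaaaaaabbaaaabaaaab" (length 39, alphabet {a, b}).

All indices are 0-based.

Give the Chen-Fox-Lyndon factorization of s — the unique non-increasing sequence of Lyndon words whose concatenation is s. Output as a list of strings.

["abb", "ab", "aaabbbbbbbbbabbb", "aaaaaabbaaaabaaaab"]

emit factor 1: 'abb' (i=0, period=3)
emit factor 2: 'ab' (i=3, period=2)
emit factor 3: 'aaabbbbbbbbbabbb' (i=5, period=16)
emit factor 4: 'aaaaaabbaaaabaaaab' (i=21, period=18)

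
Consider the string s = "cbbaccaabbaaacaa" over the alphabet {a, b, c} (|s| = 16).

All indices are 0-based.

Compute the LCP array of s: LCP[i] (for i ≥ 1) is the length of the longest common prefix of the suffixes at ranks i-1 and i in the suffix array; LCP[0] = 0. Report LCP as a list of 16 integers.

[0, 1, 2, 2, 2, 1, 1, 2, 0, 2, 1, 3, 0, 3, 1, 1]

rank | idx | suffix
   0 |  15 | a
   1 |  14 | aa
   2 |  10 | aaacaa
   3 |   6 | aabbaaacaa
   4 |  11 | aacaa
   5 |   7 | abbaaacaa
   6 |  12 | acaa
   7 |   3 | accaabbaaacaa
   8 |   9 | baaacaa
   9 |   2 | baccaabbaaacaa
  10 |   8 | bbaaacaa
  11 |   1 | bbaccaabbaaacaa
  12 |  13 | caa
  13 |   5 | caabbaaacaa
  14 |   0 | cbbaccaabbaaacaa
  15 |   4 | ccaabbaaacaa

SA = [15, 14, 10, 6, 11, 7, 12, 3, 9, 2, 8, 1, 13, 5, 0, 4]
rank  pair      lcp
   1  s[15:],s[14:]  1  'a'
   2  s[14:],s[10:]  2  'aa'
   3  s[10:],s[6:]  2  'aa'
   4  s[6:],s[11:]  2  'aa'
   5  s[11:],s[7:]  1  'a'
   6  s[7:],s[12:]  1  'a'
   7  s[12:],s[3:]  2  'ac'
   8  s[3:],s[9:]  0  ''
   9  s[9:],s[2:]  2  'ba'
  10  s[2:],s[8:]  1  'b'
  11  s[8:],s[1:]  3  'bba'
  12  s[1:],s[13:]  0  ''
  13  s[13:],s[5:]  3  'caa'
  14  s[5:],s[0:]  1  'c'
  15  s[0:],s[4:]  1  'c'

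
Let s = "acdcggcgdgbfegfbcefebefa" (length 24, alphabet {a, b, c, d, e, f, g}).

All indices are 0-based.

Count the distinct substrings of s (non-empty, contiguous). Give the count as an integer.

sorted suffixes:
  #0 SA[0]=23  'a'
  #1 SA[1]=0  'acdcggcgdgbfegfbcefebefa'
  #2 SA[2]=15  'bcefebefa'
  #3 SA[3]=20  'befa'
  #4 SA[4]=10  'bfegfbcefebefa'
  #5 SA[5]=1  'cdcggcgdgbfegfbcefebefa'
  #6 SA[6]=16  'cefebefa'
  #7 SA[7]=6  'cgdgbfegfbcefebefa'
  #8 SA[8]=3  'cggcgdgbfegfbcefebefa'
  #9 SA[9]=2  'dcggcgdgbfegfbcefebefa'
  #10 SA[10]=8  'dgbfegfbcefebefa'
  #11 SA[11]=19  'ebefa'
  #12 SA[12]=21  'efa'
  #13 SA[13]=17  'efebefa'
  #14 SA[14]=12  'egfbcefebefa'
  #15 SA[15]=22  'fa'
  #16 SA[16]=14  'fbcefebefa'
  #17 SA[17]=18  'febefa'
  #18 SA[18]=11  'fegfbcefebefa'
  #19 SA[19]=9  'gbfegfbcefebefa'
  #20 SA[20]=5  'gcgdgbfegfbcefebefa'
  #21 SA[21]=7  'gdgbfegfbcefebefa'
  #22 SA[22]=13  'gfbcefebefa'
  #23 SA[23]=4  'ggcgdgbfegfbcefebefa'

SA = [23, 0, 15, 20, 10, 1, 16, 6, 3, 2, 8, 19, 21, 17, 12, 22, 14, 18, 11, 9, 5, 7, 13, 4]
rank  pair      lcp
   1  s[23:],s[0:]  1  'a'
   2  s[0:],s[15:]  0  ''
   3  s[15:],s[20:]  1  'b'
   4  s[20:],s[10:]  1  'b'
   5  s[10:],s[1:]  0  ''
   6  s[1:],s[16:]  1  'c'
   7  s[16:],s[6:]  1  'c'
   8  s[6:],s[3:]  2  'cg'
   9  s[3:],s[2:]  0  ''
  10  s[2:],s[8:]  1  'd'
  11  s[8:],s[19:]  0  ''
  12  s[19:],s[21:]  1  'e'
  13  s[21:],s[17:]  2  'ef'
  14  s[17:],s[12:]  1  'e'
  15  s[12:],s[22:]  0  ''
  16  s[22:],s[14:]  1  'f'
  17  s[14:],s[18:]  1  'f'
  18  s[18:],s[11:]  2  'fe'
  19  s[11:],s[9:]  0  ''
  20  s[9:],s[5:]  1  'g'
  21  s[5:],s[7:]  1  'g'
  22  s[7:],s[13:]  1  'g'
  23  s[13:],s[4:]  1  'g'

n(n+1)/2 = 24·25/2 = 300
Σ LCP = 0 + 1 + 0 + 1 + 1 + 0 + 1 + 1 + 2 + 0 + 1 + 0 + 1 + 2 + 1 + 0 + 1 + 1 + 2 + 0 + 1 + 1 + 1 + 1 = 20
distinct = 300 − 20 = 280

280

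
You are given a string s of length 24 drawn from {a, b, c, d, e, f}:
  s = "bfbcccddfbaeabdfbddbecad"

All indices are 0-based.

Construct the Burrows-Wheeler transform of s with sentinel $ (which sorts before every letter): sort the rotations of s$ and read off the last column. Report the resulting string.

decbfffad$ebccadbcdbabdbd

rank  rotation                   last
    0  $bfbcccddfbaeabdfbddbecad  d
    1  abdfbddbecad$bfbcccddfbae  e
    2  ad$bfbcccddfbaeabdfbddbec  c
    3  aeabdfbddbecad$bfbcccddfb  b
    4  baeabdfbddbecad$bfbcccddf  f
    5  bcccddfbaeabdfbddbecad$bf  f
    6  bddbecad$bfbcccddfbaeabdf  f
    7  bdfbddbecad$bfbcccddfbaea  a
    8  becad$bfbcccddfbaeabdfbdd  d
    9  bfbcccddfbaeabdfbddbecad$  $
   10  cad$bfbcccddfbaeabdfbddbe  e
   11  cccddfbaeabdfbddbecad$bfb  b
   12  ccddfbaeabdfbddbecad$bfbc  c
   13  cddfbaeabdfbddbecad$bfbcc  c
   14  d$bfbcccddfbaeabdfbddbeca  a
   15  dbecad$bfbcccddfbaeabdfbd  d
   16  ddbecad$bfbcccddfbaeabdfb  b
   17  ddfbaeabdfbddbecad$bfbccc  c
   18  dfbaeabdfbddbecad$bfbcccd  d
   19  dfbddbecad$bfbcccddfbaeab  b
   20  eabdfbddbecad$bfbcccddfba  a
   21  ecad$bfbcccddfbaeabdfbddb  b
   22  fbaeabdfbddbecad$bfbcccdd  d
   23  fbcccddfbaeabdfbddbecad$b  b
   24  fbddbecad$bfbcccddfbaeabd  d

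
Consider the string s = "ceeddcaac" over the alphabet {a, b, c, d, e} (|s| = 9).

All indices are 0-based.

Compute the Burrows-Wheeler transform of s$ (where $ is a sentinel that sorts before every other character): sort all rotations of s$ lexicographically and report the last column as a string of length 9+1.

rank  rotation    last
    0  $ceeddcaac  c
    1  aac$ceeddc  c
    2  ac$ceeddca  a
    3  c$ceeddcaa  a
    4  caac$ceedd  d
    5  ceeddcaac$  $
    6  dcaac$ceed  d
    7  ddcaac$cee  e
    8  eddcaac$ce  e
    9  eeddcaac$c  c

ccaad$deec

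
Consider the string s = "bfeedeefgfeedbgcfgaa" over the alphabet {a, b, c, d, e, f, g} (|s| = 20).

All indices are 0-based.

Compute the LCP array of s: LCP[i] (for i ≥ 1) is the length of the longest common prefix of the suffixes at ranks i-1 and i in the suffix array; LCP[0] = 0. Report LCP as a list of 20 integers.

[0, 1, 0, 1, 0, 0, 1, 0, 2, 1, 3, 2, 1, 0, 4, 1, 2, 0, 1, 1]

rank→(start, suffix):
  0 → (19, 'a')
  1 → (18, 'aa')
  2 → (0, 'bfeedeefgfeedbgcfgaa')
  3 → (13, 'bgcfgaa')
  4 → (15, 'cfgaa')
  5 → (12, 'dbgcfgaa')
  6 → (4, 'deefgfeedbgcfgaa')
  7 → (11, 'edbgcfgaa')
  8 → (3, 'edeefgfeedbgcfgaa')
  9 → (10, 'eedbgcfgaa')
  10 → (2, 'eedeefgfeedbgcfgaa')
  11 → (5, 'eefgfeedbgcfgaa')
  12 → (6, 'efgfeedbgcfgaa')
  13 → (9, 'feedbgcfgaa')
  14 → (1, 'feedeefgfeedbgcfgaa')
  15 → (16, 'fgaa')
  16 → (7, 'fgfeedbgcfgaa')
  17 → (17, 'gaa')
  18 → (14, 'gcfgaa')
  19 → (8, 'gfeedbgcfgaa')

SA = [19, 18, 0, 13, 15, 12, 4, 11, 3, 10, 2, 5, 6, 9, 1, 16, 7, 17, 14, 8]
i: (SA[i-1],SA[i]) lcp shared
  1: (19,18) 1 'a'
  2: (18,0) 0 ''
  3: (0,13) 1 'b'
  4: (13,15) 0 ''
  5: (15,12) 0 ''
  6: (12,4) 1 'd'
  7: (4,11) 0 ''
  8: (11,3) 2 'ed'
  9: (3,10) 1 'e'
  10: (10,2) 3 'eed'
  11: (2,5) 2 'ee'
  12: (5,6) 1 'e'
  13: (6,9) 0 ''
  14: (9,1) 4 'feed'
  15: (1,16) 1 'f'
  16: (16,7) 2 'fg'
  17: (7,17) 0 ''
  18: (17,14) 1 'g'
  19: (14,8) 1 'g'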